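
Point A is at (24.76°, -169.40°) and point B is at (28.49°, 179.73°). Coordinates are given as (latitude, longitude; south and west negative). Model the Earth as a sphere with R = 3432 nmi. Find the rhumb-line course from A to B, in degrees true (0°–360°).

Δψ = ln[tan(π/4+φ₂/2)/tan(π/4+φ₁/2)] = +0.0728
Δλ = -0.1897 rad (taken the short way round)
course = atan2(Δλ, Δψ) = 291.00°

291.0°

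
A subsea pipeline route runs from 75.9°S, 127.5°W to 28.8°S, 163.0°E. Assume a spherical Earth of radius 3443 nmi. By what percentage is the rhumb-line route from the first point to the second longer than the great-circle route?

4.2%

Great circle: σ = 0.9980 rad → d_gc = Rσ = 3436.0 nmi
Rhumb: Δφ = +0.8221, Δλ = -1.2130, Δψ = +1.5649, q = Δφ/Δψ = 0.5253 → d_rh = R√(Δφ²+q²Δλ²) = 3581.1 nmi
Excess = (3581.1 − 3436.0) / 3436.0 = 145.1 / 3436.0 = 4.22% ≈ 4.2%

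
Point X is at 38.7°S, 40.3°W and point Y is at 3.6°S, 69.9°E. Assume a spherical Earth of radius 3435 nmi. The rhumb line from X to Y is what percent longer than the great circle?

Great circle: σ = 1.8026 rad → d_gc = Rσ = 6191.8 nmi
Rhumb: Δφ = +0.6126, Δλ = +1.9234, Δψ = +0.6707, q = Δφ/Δψ = 0.9134 → d_rh = R√(Δφ²+q²Δλ²) = 6390.9 nmi
Excess = (6390.9 − 6191.8) / 6191.8 = 199.1 / 6191.8 = 3.22% ≈ 3.2%

3.2%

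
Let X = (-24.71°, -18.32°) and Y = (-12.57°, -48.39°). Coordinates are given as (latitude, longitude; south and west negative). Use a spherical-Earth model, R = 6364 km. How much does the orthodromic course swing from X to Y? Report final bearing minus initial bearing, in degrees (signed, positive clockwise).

Initial bearing θ₁ = atan2(sin Δλ cos φ₂, cos φ₁ sin φ₂ − sin φ₁ cos φ₂ cos Δλ) = 287.63°
Final bearing θ₂ = (initial bearing from the destination back to the start) + 180° = 297.50°
Δθ = θ₂ − θ₁ = +9.9°

+9.9°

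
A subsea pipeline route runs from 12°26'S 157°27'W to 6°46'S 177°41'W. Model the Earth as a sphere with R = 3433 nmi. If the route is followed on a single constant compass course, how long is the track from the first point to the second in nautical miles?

1242 nmi

Δψ = ln[tan(π/4+φ₂/2)/tan(π/4+φ₁/2)] = +0.1003;  Δφ = +0.0989 rad,  Δλ = -0.3531 rad
q = Δφ/Δψ = 0.9856
d = R·√(Δφ² + q²Δλ²) = 3433·0.36182 = 1242 nmi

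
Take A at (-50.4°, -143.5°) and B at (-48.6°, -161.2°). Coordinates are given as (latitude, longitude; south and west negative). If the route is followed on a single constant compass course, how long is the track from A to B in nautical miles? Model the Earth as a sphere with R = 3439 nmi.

Rhumb course C = atan2(Δλ, Δψ) with Δψ = ln[tan(π/4+φ₂/2)/tan(π/4+φ₁/2)] = +0.0484, Δλ = -0.3089 → C = 278.90°
d = R·|Δφ| / |cos C| = 3439·0.03142 / 0.15472 = 698 nmi

698 nmi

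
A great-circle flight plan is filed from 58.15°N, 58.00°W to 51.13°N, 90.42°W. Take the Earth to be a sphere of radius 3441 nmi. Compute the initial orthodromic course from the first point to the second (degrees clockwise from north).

θ = atan2( sin Δλ·cos φ₂ ,  cos φ₁ sin φ₂ − sin φ₁ cos φ₂ cos Δλ )
  = atan2(-0.3364, -0.0391) = 263.37°

263.4°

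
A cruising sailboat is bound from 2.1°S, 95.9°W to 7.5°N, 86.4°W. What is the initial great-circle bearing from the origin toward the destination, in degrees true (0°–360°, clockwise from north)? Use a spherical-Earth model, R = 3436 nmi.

44.5°

N = sin Δλ·cos φ₂ = +0.1636;  D = cos φ₁ sin φ₂ − sin φ₁ cos φ₂ cos Δλ = +0.1663
initial course = atan2(N, D) = 44.54°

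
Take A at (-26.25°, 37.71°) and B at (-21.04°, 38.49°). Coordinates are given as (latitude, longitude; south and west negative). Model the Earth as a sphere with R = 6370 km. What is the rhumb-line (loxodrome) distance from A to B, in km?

Rhumb course C = atan2(Δλ, Δψ) with Δψ = ln[tan(π/4+φ₂/2)/tan(π/4+φ₁/2)] = +0.0993, Δλ = +0.0136 → C = 7.81°
d = R·|Δφ| / |cos C| = 6370·0.09093 / 0.99074 = 585 km

585 km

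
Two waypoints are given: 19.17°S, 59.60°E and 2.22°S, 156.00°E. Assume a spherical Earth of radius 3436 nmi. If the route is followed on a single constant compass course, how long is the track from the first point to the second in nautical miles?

5749 nmi

Δψ = ln[tan(π/4+φ₂/2)/tan(π/4+φ₁/2)] = +0.3022;  Δφ = +0.2958 rad,  Δλ = +1.6825 rad
q = Δφ/Δψ = 0.9788
d = R·√(Δφ² + q²Δλ²) = 3436·1.67316 = 5749 nmi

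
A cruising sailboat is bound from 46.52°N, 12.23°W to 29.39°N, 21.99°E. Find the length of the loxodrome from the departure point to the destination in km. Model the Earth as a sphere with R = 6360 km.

3527 km

Rhumb course C = atan2(Δλ, Δψ) with Δψ = ln[tan(π/4+φ₂/2)/tan(π/4+φ₁/2)] = -0.3824, Δλ = +0.5973 → C = 122.63°
d = R·|Δφ| / |cos C| = 6360·0.29897 / 0.53917 = 3527 km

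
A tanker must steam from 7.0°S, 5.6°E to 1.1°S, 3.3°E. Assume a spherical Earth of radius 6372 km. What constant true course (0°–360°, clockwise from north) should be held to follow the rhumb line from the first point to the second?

Δψ = ln[tan(π/4+φ₂/2)/tan(π/4+φ₁/2)] = +0.1033
Δλ = -0.0401 rad (taken the short way round)
course = atan2(Δλ, Δψ) = 338.76°

338.8°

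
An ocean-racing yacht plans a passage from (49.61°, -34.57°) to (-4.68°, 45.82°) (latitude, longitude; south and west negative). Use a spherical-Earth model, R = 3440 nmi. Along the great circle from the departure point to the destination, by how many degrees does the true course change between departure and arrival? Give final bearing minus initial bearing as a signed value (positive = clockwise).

+39.9°

At departure: θ₁ = atan2(sin Δλ cos φ₂, cos φ₁ sin φ₂ − sin φ₁ cos φ₂ cos Δλ) = 100.36°
At arrival: θ₂ = atan2(sin Δλ cos φ₁, −cos φ₂ sin φ₁ + sin φ₂ cos φ₁ cos Δλ) = 140.24°
Δθ = θ₂ − θ₁ = +39.9°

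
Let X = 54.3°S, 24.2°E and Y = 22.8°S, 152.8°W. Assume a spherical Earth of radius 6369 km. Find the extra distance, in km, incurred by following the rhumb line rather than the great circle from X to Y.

Great circle: cos σ = sin φ₁ sin φ₂ + cos φ₁ cos φ₂ cos Δλ,  σ = 1.7952 rad → d_gc = 11433.5 km
Rhumb line: Δψ = +0.7242, q = Δφ/Δψ = 0.7591, d_rh = R√(Δφ²+q²Δλ²) = 15340.6 km
Excess = 15340.6 − 11433.5 = 3907.1 ≈ 3907 km

3907 km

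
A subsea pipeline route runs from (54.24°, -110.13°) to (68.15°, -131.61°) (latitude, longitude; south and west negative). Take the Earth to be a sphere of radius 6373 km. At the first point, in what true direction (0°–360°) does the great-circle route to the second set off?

332.5°

N = sin Δλ·cos φ₂ = -0.1363;  D = cos φ₁ sin φ₂ − sin φ₁ cos φ₂ cos Δλ = +0.2614
initial course = atan2(N, D) = 332.46°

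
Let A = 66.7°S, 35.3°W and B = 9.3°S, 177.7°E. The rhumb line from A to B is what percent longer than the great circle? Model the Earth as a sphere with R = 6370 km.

Great circle: σ = 1.7507 rad → d_gc = Rσ = 11152.0 km
Rhumb: Δφ = +1.0018, Δλ = -2.5656, Δψ = +1.4160, q = Δφ/Δψ = 0.7075 → d_rh = R√(Δφ²+q²Δλ²) = 13207.1 km
Excess = (13207.1 − 11152.0) / 11152.0 = 2055.1 / 11152.0 = 18.43% ≈ 18.4%

18.4%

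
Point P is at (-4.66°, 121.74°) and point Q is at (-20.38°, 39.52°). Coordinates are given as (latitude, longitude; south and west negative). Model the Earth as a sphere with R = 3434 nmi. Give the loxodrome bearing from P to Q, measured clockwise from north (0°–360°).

258.9°

Δψ = ln[tan(π/4+φ₂/2)/tan(π/4+φ₁/2)] = -0.2820
Δλ = -1.4350 rad (taken the short way round)
course = atan2(Δλ, Δψ) = 258.88°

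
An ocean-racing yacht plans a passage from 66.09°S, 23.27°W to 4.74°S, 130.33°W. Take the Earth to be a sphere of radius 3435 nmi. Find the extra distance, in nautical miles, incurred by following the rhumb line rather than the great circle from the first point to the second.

Great circle: cos σ = sin φ₁ sin φ₂ + cos φ₁ cos φ₂ cos Δλ,  σ = 1.6138 rad → d_gc = 5543.3 nmi
Rhumb line: Δψ = +1.4696, q = Δφ/Δψ = 0.7286, d_rh = R√(Δφ²+q²Δλ²) = 5949.6 nmi
Excess = 5949.6 − 5543.3 = 406.3 ≈ 406 nmi

406 nmi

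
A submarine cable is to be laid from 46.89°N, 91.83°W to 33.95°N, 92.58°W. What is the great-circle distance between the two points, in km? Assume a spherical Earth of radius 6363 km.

cos σ = sin φ₁ sin φ₂ + cos φ₁ cos φ₂ cos Δλ
      = sin(46.89°)sin(33.95°) + cos(46.89°)cos(33.95°)cos(-0.75°) = 0.9746
σ = 12.952° → d = Rσ = 6363·0.22606 = 1438 km

1438 km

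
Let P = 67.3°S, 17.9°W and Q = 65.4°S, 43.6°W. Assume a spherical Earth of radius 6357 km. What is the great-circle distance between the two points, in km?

cos σ = sin φ₁ sin φ₂ + cos φ₁ cos φ₂ cos Δλ
      = sin(-67.30°)sin(-65.40°) + cos(-67.30°)cos(-65.40°)cos(-25.70°) = 0.9836
σ = 10.404° → d = Rσ = 6357·0.18158 = 1154 km

1154 km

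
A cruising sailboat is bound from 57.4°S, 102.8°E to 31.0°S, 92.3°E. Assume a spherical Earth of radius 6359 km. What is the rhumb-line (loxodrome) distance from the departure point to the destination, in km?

Rhumb course C = atan2(Δλ, Δψ) with Δψ = ln[tan(π/4+φ₂/2)/tan(π/4+φ₁/2)] = +0.6600, Δλ = -0.1833 → C = 344.48°
d = R·|Δφ| / |cos C| = 6359·0.46077 / 0.96355 = 3041 km

3041 km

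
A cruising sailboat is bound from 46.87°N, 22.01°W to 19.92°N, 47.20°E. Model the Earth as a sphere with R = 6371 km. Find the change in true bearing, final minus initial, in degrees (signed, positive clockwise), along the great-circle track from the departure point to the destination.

Initial bearing θ₁ = atan2(sin Δλ cos φ₂, cos φ₁ sin φ₂ − sin φ₁ cos φ₂ cos Δλ) = 90.69°
Final bearing θ₂ = (initial bearing from the destination back to the start) + 180° = 133.36°
Δθ = θ₂ − θ₁ = +42.7°

+42.7°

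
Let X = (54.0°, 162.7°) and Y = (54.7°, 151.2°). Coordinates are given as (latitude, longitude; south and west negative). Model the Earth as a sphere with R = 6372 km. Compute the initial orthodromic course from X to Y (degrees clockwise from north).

280.6°

θ = atan2( sin Δλ·cos φ₂ ,  cos φ₁ sin φ₂ − sin φ₁ cos φ₂ cos Δλ )
  = atan2(-0.1152, +0.0216) = 280.62°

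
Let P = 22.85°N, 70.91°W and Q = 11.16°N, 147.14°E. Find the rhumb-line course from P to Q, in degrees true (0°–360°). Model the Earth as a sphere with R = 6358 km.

265.1°

Δψ = ln[tan(π/4+φ₂/2)/tan(π/4+φ₁/2)] = -0.2138
Δλ = -2.4775 rad (taken the short way round)
course = atan2(Δλ, Δψ) = 265.07°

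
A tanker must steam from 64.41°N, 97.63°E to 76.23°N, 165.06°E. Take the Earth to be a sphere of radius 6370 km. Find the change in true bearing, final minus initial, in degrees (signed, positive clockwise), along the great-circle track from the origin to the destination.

Initial bearing θ₁ = atan2(sin Δλ cos φ₂, cos φ₁ sin φ₂ − sin φ₁ cos φ₂ cos Δλ) = 33.10°
Final bearing θ₂ = (initial bearing from the destination back to the start) + 180° = 97.66°
Δθ = θ₂ − θ₁ = +64.6°

+64.6°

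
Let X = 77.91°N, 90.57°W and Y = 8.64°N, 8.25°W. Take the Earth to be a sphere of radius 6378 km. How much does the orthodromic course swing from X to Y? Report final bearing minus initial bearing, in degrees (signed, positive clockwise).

+72.1°

Initial bearing θ₁ = atan2(sin Δλ cos φ₂, cos φ₁ sin φ₂ − sin φ₁ cos φ₂ cos Δλ) = 95.70°
Final bearing θ₂ = (initial bearing from the destination back to the start) + 180° = 167.83°
Δθ = θ₂ − θ₁ = +72.1°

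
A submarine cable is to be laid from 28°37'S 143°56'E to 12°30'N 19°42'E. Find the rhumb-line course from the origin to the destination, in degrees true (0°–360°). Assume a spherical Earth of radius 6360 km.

288.9°

Meridional parts: M(φ₁)=-0.5216, M(φ₂)=+0.2199 → ΔM = +0.7415;  Δλ = -2.1683 rad
tan C = Δλ / ΔM = -2.9240 → C = 288.88°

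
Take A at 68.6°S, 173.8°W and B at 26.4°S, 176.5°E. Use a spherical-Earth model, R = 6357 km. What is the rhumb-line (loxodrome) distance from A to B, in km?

Rhumb course C = atan2(Δλ, Δψ) with Δψ = ln[tan(π/4+φ₂/2)/tan(π/4+φ₁/2)] = +1.1883, Δλ = -0.1693 → C = 351.89°
d = R·|Δφ| / |cos C| = 6357·0.73653 / 0.99000 = 4729 km

4729 km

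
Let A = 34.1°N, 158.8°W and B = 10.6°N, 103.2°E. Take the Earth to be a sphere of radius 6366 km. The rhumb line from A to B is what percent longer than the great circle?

Great circle: σ = 1.5809 rad → d_gc = Rσ = 10064.3 km
Rhumb: Δφ = -0.4102, Δλ = -1.7104, Δψ = -0.4477, q = Δφ/Δψ = 0.9161 → d_rh = R√(Δφ²+q²Δλ²) = 10311.5 km
Excess = (10311.5 − 10064.3) / 10064.3 = 247.2 / 10064.3 = 2.46% ≈ 2.5%

2.5%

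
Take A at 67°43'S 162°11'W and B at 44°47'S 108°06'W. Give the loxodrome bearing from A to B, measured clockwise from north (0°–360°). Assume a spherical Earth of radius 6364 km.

Δψ = ln[tan(π/4+φ₂/2)/tan(π/4+φ₁/2)] = +0.7488
Δλ = +0.9439 rad (taken the short way round)
course = atan2(Δλ, Δψ) = 51.58°

51.6°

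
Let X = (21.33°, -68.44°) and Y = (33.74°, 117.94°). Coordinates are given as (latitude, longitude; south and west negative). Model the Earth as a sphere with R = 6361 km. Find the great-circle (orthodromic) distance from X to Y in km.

13833 km

cos σ = sin φ₁ sin φ₂ + cos φ₁ cos φ₂ cos Δλ
      = sin(21.33°)sin(33.74°) + cos(21.33°)cos(33.74°)cos(-173.62°) = -0.5678
σ = 124.595° → d = Rσ = 6361·2.17460 = 13833 km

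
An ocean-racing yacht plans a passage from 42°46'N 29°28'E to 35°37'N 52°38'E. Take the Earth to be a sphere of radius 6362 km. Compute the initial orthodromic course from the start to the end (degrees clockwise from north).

104.0°

θ = atan2( sin Δλ·cos φ₂ ,  cos φ₁ sin φ₂ − sin φ₁ cos φ₂ cos Δλ )
  = atan2(+0.3198, -0.0800) = 104.04°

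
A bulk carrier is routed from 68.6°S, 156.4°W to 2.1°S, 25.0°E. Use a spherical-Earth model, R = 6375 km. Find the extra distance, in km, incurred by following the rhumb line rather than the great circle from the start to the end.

3810 km

Great circle: cos σ = sin φ₁ sin φ₂ + cos φ₁ cos φ₂ cos Δλ,  σ = 1.9075 rad → d_gc = 12160.5 km
Rhumb line: Δψ = +1.6296, q = Δφ/Δψ = 0.7122, d_rh = R√(Δφ²+q²Δλ²) = 15970.6 km
Excess = 15970.6 − 12160.5 = 3810.1 ≈ 3810 km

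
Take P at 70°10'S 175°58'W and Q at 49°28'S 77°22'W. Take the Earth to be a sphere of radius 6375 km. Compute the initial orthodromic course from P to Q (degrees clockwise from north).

118.5°

θ = atan2( sin Δλ·cos φ₂ ,  cos φ₁ sin φ₂ − sin φ₁ cos φ₂ cos Δλ )
  = atan2(+0.6426, -0.3493) = 118.53°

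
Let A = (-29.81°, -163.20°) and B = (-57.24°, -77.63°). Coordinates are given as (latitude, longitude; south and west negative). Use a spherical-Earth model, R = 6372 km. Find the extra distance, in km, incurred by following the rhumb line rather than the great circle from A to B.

Great circle: cos σ = sin φ₁ sin φ₂ + cos φ₁ cos φ₂ cos Δλ,  σ = 1.0992 rad → d_gc = 7004.02 km
Rhumb line: Δψ = -0.6789, q = Δφ/Δψ = 0.7052, d_rh = R√(Δφ²+q²Δλ²) = 7371.49 km
Excess = 7371.49 − 7004.02 = 367.47 ≈ 367 km

367 km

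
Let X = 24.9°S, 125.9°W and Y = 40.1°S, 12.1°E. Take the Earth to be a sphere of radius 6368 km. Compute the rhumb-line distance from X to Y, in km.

12977 km

Rhumb course C = atan2(Δλ, Δψ) with Δψ = ln[tan(π/4+φ₂/2)/tan(π/4+φ₁/2)] = -0.3162, Δλ = +2.4086 → C = 97.48°
d = R·|Δφ| / |cos C| = 6368·0.26529 / 0.13018 = 12977 km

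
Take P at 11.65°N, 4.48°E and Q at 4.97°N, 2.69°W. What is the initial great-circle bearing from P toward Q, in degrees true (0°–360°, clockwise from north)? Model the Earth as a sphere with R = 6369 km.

N = sin Δλ·cos φ₂ = -0.1243;  D = cos φ₁ sin φ₂ − sin φ₁ cos φ₂ cos Δλ = -0.1148
initial course = atan2(N, D) = 227.30°

227.3°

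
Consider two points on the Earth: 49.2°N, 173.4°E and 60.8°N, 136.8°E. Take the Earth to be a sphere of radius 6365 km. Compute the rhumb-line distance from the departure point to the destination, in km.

2647 km

Rhumb course C = atan2(Δλ, Δψ) with Δψ = ln[tan(π/4+φ₂/2)/tan(π/4+φ₁/2)] = +0.3561, Δλ = -0.6388 → C = 299.14°
d = R·|Δφ| / |cos C| = 6365·0.20246 / 0.48690 = 2647 km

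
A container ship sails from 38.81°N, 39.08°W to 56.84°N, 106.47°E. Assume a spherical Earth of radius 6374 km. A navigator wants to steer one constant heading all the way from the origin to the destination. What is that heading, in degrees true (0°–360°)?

Δψ = ln[tan(π/4+φ₂/2)/tan(π/4+φ₁/2)] = +0.4755
Δλ = +2.5403 rad (taken the short way round)
course = atan2(Δλ, Δψ) = 79.40°

79.4°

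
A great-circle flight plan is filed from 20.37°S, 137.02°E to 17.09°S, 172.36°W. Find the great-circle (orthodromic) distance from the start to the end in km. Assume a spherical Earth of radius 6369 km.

cos σ = sin φ₁ sin φ₂ + cos φ₁ cos φ₂ cos Δλ
      = sin(-20.37°)sin(-17.09°) + cos(-20.37°)cos(-17.09°)cos(50.62°) = 0.6708
σ = 47.870° → d = Rσ = 6369·0.83549 = 5321 km

5321 km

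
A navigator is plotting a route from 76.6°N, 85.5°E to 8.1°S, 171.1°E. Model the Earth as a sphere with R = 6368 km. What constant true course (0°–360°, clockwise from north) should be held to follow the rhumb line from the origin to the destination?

Δψ = ln[tan(π/4+φ₂/2)/tan(π/4+φ₁/2)] = -2.2834
Δλ = +1.4940 rad (taken the short way round)
course = atan2(Δλ, Δψ) = 146.80°

146.8°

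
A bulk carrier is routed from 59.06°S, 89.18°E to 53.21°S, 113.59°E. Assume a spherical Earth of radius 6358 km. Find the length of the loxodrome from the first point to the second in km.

Δψ = ln[tan(π/4+φ₂/2)/tan(π/4+φ₁/2)] = +0.1837;  Δφ = +0.1021 rad,  Δλ = +0.4260 rad
q = Δφ/Δψ = 0.5559
d = R·√(Δφ² + q²Δλ²) = 6358·0.25791 = 1640 km

1640 km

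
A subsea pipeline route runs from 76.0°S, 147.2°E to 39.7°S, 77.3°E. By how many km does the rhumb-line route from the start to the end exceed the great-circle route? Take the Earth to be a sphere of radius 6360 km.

Great circle: cos σ = sin φ₁ sin φ₂ + cos φ₁ cos φ₂ cos Δλ,  σ = 0.8179 rad → d_gc = 5201.8 km
Rhumb line: Δψ = +1.3412, q = Δφ/Δψ = 0.4724, d_rh = R√(Δφ²+q²Δλ²) = 5447.0 km
Excess = 5447.0 − 5201.8 = 245.2 ≈ 245 km

245 km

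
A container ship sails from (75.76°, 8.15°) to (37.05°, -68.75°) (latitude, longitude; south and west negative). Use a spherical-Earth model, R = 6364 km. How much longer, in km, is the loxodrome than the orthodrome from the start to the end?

320 km

Great circle: cos σ = sin φ₁ sin φ₂ + cos φ₁ cos φ₂ cos Δλ,  σ = 0.8912 rad → d_gc = 5671.5 km
Rhumb line: Δψ = -1.3831, q = Δφ/Δψ = 0.4885, d_rh = R√(Δφ²+q²Δλ²) = 5991.3 km
Excess = 5991.3 − 5671.5 = 319.8 ≈ 320 km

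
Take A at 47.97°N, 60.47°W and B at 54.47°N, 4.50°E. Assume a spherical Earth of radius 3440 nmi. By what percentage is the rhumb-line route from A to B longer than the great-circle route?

3.5%

Great circle: σ = 0.6933 rad → d_gc = Rσ = 2385.1 nmi
Rhumb: Δφ = +0.1134, Δλ = +1.1339, Δψ = +0.1815, q = Δφ/Δψ = 0.6250 → d_rh = R√(Δφ²+q²Δλ²) = 2468.8 nmi
Excess = (2468.8 − 2385.1) / 2385.1 = 83.7 / 2385.1 = 3.51% ≈ 3.5%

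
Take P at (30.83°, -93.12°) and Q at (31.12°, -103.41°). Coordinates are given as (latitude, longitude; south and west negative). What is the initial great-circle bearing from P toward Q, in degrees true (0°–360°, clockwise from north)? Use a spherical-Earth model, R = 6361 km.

274.5°

θ = atan2( sin Δλ·cos φ₂ ,  cos φ₁ sin φ₂ − sin φ₁ cos φ₂ cos Δλ )
  = atan2(-0.1529, +0.0121) = 274.53°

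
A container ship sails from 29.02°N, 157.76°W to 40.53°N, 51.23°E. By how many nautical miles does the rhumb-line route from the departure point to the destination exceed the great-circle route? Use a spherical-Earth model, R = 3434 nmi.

1123 nmi

Great circle: cos σ = sin φ₁ sin φ₂ + cos φ₁ cos φ₂ cos Δλ,  σ = 1.8402 rad → d_gc = 6319.1 nmi
Rhumb line: Δψ = +0.2454, q = Δφ/Δψ = 0.8187, d_rh = R√(Δφ²+q²Δλ²) = 7441.7 nmi
Excess = 7441.7 − 6319.1 = 1122.6 ≈ 1123 nmi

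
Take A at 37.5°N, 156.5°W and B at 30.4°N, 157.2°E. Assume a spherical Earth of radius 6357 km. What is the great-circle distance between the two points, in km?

4290 km

Haversine: a = sin²(Δφ/2)+cos φ₁ cos φ₂ sin²(Δλ/2) = 0.10960;  σ = 2·atan2(√a,√(1−a))
σ = 38.665° → d = Rσ = 6357·0.67484 = 4290 km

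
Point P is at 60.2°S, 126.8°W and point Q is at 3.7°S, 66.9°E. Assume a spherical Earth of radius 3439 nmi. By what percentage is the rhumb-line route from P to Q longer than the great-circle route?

Great circle: σ = 2.0107 rad → d_gc = Rσ = 6914.7 nmi
Rhumb: Δφ = +0.9861, Δλ = -2.9025, Δψ = +1.2593, q = Δφ/Δψ = 0.7830 → d_rh = R√(Δφ²+q²Δλ²) = 8520.0 nmi
Excess = (8520.0 − 6914.7) / 6914.7 = 1605.3 / 6914.7 = 23.22% ≈ 23.2%

23.2%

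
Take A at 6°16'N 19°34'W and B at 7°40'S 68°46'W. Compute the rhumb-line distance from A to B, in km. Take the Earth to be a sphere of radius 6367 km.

5669 km

Δψ = ln[tan(π/4+φ₂/2)/tan(π/4+φ₁/2)] = -0.2438;  Δφ = -0.2432 rad,  Δλ = -0.8587 rad
q = Δφ/Δψ = 0.9975
d = R·√(Δφ² + q²Δλ²) = 6367·0.89037 = 5669 km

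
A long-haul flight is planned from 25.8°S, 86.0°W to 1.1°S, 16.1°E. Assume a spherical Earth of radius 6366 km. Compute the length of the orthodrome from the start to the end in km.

cos σ = sin φ₁ sin φ₂ + cos φ₁ cos φ₂ cos Δλ
      = sin(-25.80°)sin(-1.10°) + cos(-25.80°)cos(-1.10°)cos(102.10°) = -0.1803
σ = 100.389° → d = Rσ = 6366·1.75212 = 11154 km

11154 km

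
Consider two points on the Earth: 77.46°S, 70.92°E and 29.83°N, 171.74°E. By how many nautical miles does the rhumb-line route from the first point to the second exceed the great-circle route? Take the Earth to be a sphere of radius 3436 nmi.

Great circle: cos σ = sin φ₁ sin φ₂ + cos φ₁ cos φ₂ cos Δλ,  σ = 2.1187 rad → d_gc = 7279.9 nmi
Rhumb line: Δψ = +2.7543, q = Δφ/Δψ = 0.6799, d_rh = R√(Δφ²+q²Δλ²) = 7635.1 nmi
Excess = 7635.1 − 7279.9 = 355.2 ≈ 355 nmi

355 nmi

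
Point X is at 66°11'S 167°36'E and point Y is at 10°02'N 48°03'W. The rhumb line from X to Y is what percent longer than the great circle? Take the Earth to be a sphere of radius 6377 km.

13.2%

Great circle: σ = 2.0743 rad → d_gc = Rσ = 13227.8 km
Rhumb: Δφ = +1.3302, Δλ = +2.5194, Δψ = +1.7325, q = Δφ/Δψ = 0.7678 → d_rh = R√(Δφ²+q²Δλ²) = 14971.2 km
Excess = (14971.2 − 13227.8) / 13227.8 = 1743.4 / 13227.8 = 13.18% ≈ 13.2%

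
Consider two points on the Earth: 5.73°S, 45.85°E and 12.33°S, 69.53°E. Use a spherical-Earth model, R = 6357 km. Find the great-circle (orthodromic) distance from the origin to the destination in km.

Haversine: a = sin²(Δφ/2)+cos φ₁ cos φ₂ sin²(Δλ/2) = 0.04424;  σ = 2·atan2(√a,√(1−a))
σ = 24.283° → d = Rσ = 6357·0.42381 = 2694 km

2694 km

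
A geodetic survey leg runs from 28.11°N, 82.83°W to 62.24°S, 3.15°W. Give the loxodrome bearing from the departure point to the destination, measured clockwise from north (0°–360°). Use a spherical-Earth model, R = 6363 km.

143.9°

Meridional parts: M(φ₁)=+0.5116, M(φ₂)=-1.3979 → ΔM = -1.9095;  Δλ = +1.3907 rad
tan C = Δλ / ΔM = -0.7283 → C = 143.93°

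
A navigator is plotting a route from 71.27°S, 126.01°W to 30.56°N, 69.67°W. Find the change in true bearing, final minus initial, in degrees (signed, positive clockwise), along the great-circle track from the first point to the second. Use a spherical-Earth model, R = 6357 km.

-32.9°

At departure: θ₁ = atan2(sin Δλ cos φ₂, cos φ₁ sin φ₂ − sin φ₁ cos φ₂ cos Δλ) = 49.36°
At arrival: θ₂ = atan2(sin Δλ cos φ₁, −cos φ₂ sin φ₁ + sin φ₂ cos φ₁ cos Δλ) = 16.44°
Δθ = θ₂ − θ₁ = -32.9°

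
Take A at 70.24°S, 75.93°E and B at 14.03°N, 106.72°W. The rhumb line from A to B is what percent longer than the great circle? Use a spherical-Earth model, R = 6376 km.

Great circle: σ = 2.1601 rad → d_gc = Rσ = 13772.9 km
Rhumb: Δφ = +1.4708, Δλ = +3.0953, Δψ = +1.9951, q = Δφ/Δψ = 0.7372 → d_rh = R√(Δφ²+q²Δλ²) = 17309.7 km
Excess = (17309.7 − 13772.9) / 13772.9 = 3536.8 / 13772.9 = 25.68% ≈ 25.7%

25.7%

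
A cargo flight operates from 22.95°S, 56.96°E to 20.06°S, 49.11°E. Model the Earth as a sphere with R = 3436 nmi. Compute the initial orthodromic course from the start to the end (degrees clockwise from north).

290.1°

θ = atan2( sin Δλ·cos φ₂ ,  cos φ₁ sin φ₂ − sin φ₁ cos φ₂ cos Δλ )
  = atan2(-0.1283, +0.0470) = 290.11°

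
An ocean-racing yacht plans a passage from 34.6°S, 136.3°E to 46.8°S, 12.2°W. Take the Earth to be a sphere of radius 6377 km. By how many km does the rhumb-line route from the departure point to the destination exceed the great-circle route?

Great circle: cos σ = sin φ₁ sin φ₂ + cos φ₁ cos φ₂ cos Δλ,  σ = 1.6373 rad → d_gc = 10441.4 km
Rhumb line: Δψ = -0.2822, q = Δφ/Δψ = 0.7546, d_rh = R√(Δφ²+q²Δλ²) = 12545.2 km
Excess = 12545.2 − 10441.4 = 2103.8 ≈ 2104 km

2104 km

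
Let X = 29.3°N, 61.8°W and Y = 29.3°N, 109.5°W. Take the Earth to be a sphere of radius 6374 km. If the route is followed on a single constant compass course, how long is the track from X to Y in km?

4628 km

Δψ = ln[tan(π/4+φ₂/2)/tan(π/4+φ₁/2)] = +0.0000;  Δφ = +0.0000 rad,  Δλ = -0.8325 rad
Δψ ≈ 0 so q = cos φ₁ = 0.8721
d = R·√(Δφ² + q²Δλ²) = 6374·0.72602 = 4628 km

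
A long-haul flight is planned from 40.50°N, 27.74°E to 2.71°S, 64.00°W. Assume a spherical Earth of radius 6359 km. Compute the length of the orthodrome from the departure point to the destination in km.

cos σ = sin φ₁ sin φ₂ + cos φ₁ cos φ₂ cos Δλ
      = sin(40.50°)sin(-2.71°) + cos(40.50°)cos(-2.71°)cos(-91.74°) = -0.0538
σ = 93.082° → d = Rσ = 6359·1.62459 = 10331 km

10331 km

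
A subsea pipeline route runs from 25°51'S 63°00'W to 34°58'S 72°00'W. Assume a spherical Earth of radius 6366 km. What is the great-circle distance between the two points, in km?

cos σ = sin φ₁ sin φ₂ + cos φ₁ cos φ₂ cos Δλ
      = sin(-25.85°)sin(-34.97°) + cos(-25.85°)cos(-34.97°)cos(-9.00°) = 0.9783
σ = 11.961° → d = Rσ = 6366·0.20876 = 1329 km

1329 km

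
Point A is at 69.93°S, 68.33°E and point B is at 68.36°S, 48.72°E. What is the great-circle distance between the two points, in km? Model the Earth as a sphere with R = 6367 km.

cos σ = sin φ₁ sin φ₂ + cos φ₁ cos φ₂ cos Δλ
      = sin(-69.93°)sin(-68.36°) + cos(-69.93°)cos(-68.36°)cos(-19.61°) = 0.9923
σ = 7.122° → d = Rσ = 6367·0.12430 = 791 km

791 km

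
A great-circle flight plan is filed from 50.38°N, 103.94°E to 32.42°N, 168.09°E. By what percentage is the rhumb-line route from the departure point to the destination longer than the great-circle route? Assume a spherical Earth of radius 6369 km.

Great circle: σ = 0.8663 rad → d_gc = Rσ = 5517.2 km
Rhumb: Δφ = -0.3135, Δλ = +1.1196, Δψ = -0.4223, q = Δφ/Δψ = 0.7422 → d_rh = R√(Δφ²+q²Δλ²) = 5656.5 km
Excess = (5656.5 − 5517.2) / 5517.2 = 139.3 / 5517.2 = 2.52% ≈ 2.5%

2.5%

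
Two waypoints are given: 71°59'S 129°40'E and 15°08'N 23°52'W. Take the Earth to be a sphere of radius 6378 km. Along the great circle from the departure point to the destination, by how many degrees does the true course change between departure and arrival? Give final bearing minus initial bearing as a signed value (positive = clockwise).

+140.6°

At departure: θ₁ = atan2(sin Δλ cos φ₂, cos φ₁ sin φ₂ − sin φ₁ cos φ₂ cos Δλ) = 210.14°
At arrival: θ₂ = atan2(sin Δλ cos φ₁, −cos φ₂ sin φ₁ + sin φ₂ cos φ₁ cos Δλ) = 350.74°
Δθ = θ₂ − θ₁ = +140.6°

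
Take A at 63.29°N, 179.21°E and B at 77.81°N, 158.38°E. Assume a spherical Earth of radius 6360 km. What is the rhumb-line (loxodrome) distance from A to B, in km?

1771 km

Δψ = ln[tan(π/4+φ₂/2)/tan(π/4+φ₁/2)] = +0.7990;  Δφ = +0.2534 rad,  Δλ = -0.3636 rad
q = Δφ/Δψ = 0.3172
d = R·√(Δφ² + q²Δλ²) = 6360·0.27842 = 1771 km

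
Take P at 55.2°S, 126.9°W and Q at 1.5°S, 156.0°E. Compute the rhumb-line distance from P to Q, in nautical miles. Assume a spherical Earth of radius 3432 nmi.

Rhumb course C = atan2(Δλ, Δψ) with Δψ = ln[tan(π/4+φ₂/2)/tan(π/4+φ₁/2)] = +1.1342, Δλ = -1.3456 → C = 310.13°
d = R·|Δφ| / |cos C| = 3432·0.93724 / 0.64446 = 4991 nmi

4991 nmi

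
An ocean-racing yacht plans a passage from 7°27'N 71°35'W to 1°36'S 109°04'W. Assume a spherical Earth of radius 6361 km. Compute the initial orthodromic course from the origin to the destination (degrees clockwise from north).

257.9°

N = sin Δλ·cos φ₂ = -0.6083;  D = cos φ₁ sin φ₂ − sin φ₁ cos φ₂ cos Δλ = -0.1305
initial course = atan2(N, D) = 257.89°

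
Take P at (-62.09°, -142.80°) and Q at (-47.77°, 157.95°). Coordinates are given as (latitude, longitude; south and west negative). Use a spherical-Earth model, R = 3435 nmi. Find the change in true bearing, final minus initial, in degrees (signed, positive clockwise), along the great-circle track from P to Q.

+50.3°

At departure: θ₁ = atan2(sin Δλ cos φ₂, cos φ₁ sin φ₂ − sin φ₁ cos φ₂ cos Δλ) = 265.75°
At arrival: θ₂ = atan2(sin Δλ cos φ₁, −cos φ₂ sin φ₁ + sin φ₂ cos φ₁ cos Δλ) = 316.01°
Δθ = θ₂ − θ₁ = +50.3°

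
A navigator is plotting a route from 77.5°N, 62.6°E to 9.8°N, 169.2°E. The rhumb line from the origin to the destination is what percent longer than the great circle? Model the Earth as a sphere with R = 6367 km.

Great circle: σ = 1.4654 rad → d_gc = Rσ = 9329.9 km
Rhumb: Δφ = -1.1816, Δλ = +1.8605, Δψ = -2.0398, q = Δφ/Δψ = 0.5793 → d_rh = R√(Δφ²+q²Δλ²) = 10182.6 km
Excess = (10182.6 − 9329.9) / 9329.9 = 852.7 / 9329.9 = 9.14% ≈ 9.1%

9.1%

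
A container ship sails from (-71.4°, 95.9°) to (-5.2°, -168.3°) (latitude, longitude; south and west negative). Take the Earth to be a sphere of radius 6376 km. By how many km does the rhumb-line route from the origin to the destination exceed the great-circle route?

Great circle: cos σ = sin φ₁ sin φ₂ + cos φ₁ cos φ₂ cos Δλ,  σ = 1.5170 rad → d_gc = 9672.2 km
Rhumb line: Δψ = +1.7185, q = Δφ/Δψ = 0.6723, d_rh = R√(Δφ²+q²Δλ²) = 10278.5 km
Excess = 10278.5 − 9672.2 = 606.3 ≈ 606 km

606 km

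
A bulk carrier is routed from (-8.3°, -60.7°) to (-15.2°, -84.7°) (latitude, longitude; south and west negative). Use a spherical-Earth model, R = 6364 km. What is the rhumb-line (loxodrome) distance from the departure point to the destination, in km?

2718 km

Rhumb course C = atan2(Δλ, Δψ) with Δψ = ln[tan(π/4+φ₂/2)/tan(π/4+φ₁/2)] = -0.1231, Δλ = -0.4189 → C = 253.62°
d = R·|Δφ| / |cos C| = 6364·0.12043 / 0.28193 = 2718 km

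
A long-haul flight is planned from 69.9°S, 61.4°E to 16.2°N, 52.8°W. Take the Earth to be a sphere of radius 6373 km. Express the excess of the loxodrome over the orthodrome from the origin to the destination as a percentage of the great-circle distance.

6.7%

Great circle: σ = 1.9793 rad → d_gc = Rσ = 12614.4 km
Rhumb: Δφ = +1.5027, Δλ = -1.9932, Δψ = +2.0169, q = Δφ/Δψ = 0.7451 → d_rh = R√(Δφ²+q²Δλ²) = 13464.3 km
Excess = (13464.3 − 12614.4) / 12614.4 = 849.9 / 12614.4 = 6.74% ≈ 6.7%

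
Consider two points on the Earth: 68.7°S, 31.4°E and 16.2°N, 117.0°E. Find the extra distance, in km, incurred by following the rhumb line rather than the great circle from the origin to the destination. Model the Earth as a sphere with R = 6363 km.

368 km

Great circle: cos σ = sin φ₁ sin φ₂ + cos φ₁ cos φ₂ cos Δλ,  σ = 1.8061 rad → d_gc = 11492.4 km
Rhumb line: Δψ = +1.9576, q = Δφ/Δψ = 0.7569, d_rh = R√(Δφ²+q²Δλ²) = 11860.6 km
Excess = 11860.6 − 11492.4 = 368.2 ≈ 368 km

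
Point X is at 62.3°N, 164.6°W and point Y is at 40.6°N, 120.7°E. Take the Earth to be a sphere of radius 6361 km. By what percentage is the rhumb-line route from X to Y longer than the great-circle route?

4.8%

Great circle: σ = 0.8375 rad → d_gc = Rσ = 5327.3 km
Rhumb: Δφ = -0.3787, Δλ = -1.3038, Δψ = -0.6236, q = Δφ/Δψ = 0.6074 → d_rh = R√(Δφ²+q²Δλ²) = 5583.6 km
Excess = (5583.6 − 5327.3) / 5327.3 = 256.3 / 5327.3 = 4.81% ≈ 4.8%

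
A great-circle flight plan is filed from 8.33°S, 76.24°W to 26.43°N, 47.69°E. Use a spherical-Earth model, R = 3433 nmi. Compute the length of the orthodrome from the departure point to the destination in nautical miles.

Haversine: a = sin²(Δφ/2)+cos φ₁ cos φ₂ sin²(Δλ/2) = 0.77952;  σ = 2·atan2(√a,√(1−a))
σ = 123.990° → d = Rσ = 3433·2.16403 = 7429 nmi

7429 nmi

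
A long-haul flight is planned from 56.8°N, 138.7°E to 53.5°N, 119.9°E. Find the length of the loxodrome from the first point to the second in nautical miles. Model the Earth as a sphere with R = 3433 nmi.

673 nmi

Rhumb course C = atan2(Δλ, Δψ) with Δψ = ln[tan(π/4+φ₂/2)/tan(π/4+φ₁/2)] = -0.1009, Δλ = -0.3281 → C = 252.91°
d = R·|Δφ| / |cos C| = 3433·0.05760 / 0.29383 = 673 nmi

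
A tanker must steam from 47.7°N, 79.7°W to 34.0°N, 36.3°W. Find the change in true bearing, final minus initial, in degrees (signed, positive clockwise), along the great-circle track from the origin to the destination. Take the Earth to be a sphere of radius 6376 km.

Initial bearing θ₁ = atan2(sin Δλ cos φ₂, cos φ₁ sin φ₂ − sin φ₁ cos φ₂ cos Δλ) = 96.92°
Final bearing θ₂ = (initial bearing from the destination back to the start) + 180° = 126.30°
Δθ = θ₂ − θ₁ = +29.4°

+29.4°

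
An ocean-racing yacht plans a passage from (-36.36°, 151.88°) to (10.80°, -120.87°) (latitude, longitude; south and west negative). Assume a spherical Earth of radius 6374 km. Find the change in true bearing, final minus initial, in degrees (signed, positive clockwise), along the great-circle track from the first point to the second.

Initial bearing θ₁ = atan2(sin Δλ cos φ₂, cos φ₁ sin φ₂ − sin φ₁ cos φ₂ cos Δλ) = 79.67°
Final bearing θ₂ = (initial bearing from the destination back to the start) + 180° = 53.76°
Δθ = θ₂ − θ₁ = -25.9°

-25.9°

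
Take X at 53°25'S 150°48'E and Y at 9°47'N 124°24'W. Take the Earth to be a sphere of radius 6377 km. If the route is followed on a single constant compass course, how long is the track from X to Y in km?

Rhumb course C = atan2(Δλ, Δψ) with Δψ = ln[tan(π/4+φ₂/2)/tan(π/4+φ₁/2)] = +1.2786, Δλ = +1.4800 → C = 49.18°
d = R·|Δφ| / |cos C| = 6377·1.10305 / 0.65372 = 10760 km

10760 km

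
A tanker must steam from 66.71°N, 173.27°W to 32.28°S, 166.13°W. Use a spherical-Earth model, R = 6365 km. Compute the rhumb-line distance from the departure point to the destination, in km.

Rhumb course C = atan2(Δλ, Δψ) with Δψ = ln[tan(π/4+φ₂/2)/tan(π/4+φ₁/2)] = -2.1753, Δλ = +0.1246 → C = 176.72°
d = R·|Δφ| / |cos C| = 6365·1.72770 / 0.99836 = 11015 km

11015 km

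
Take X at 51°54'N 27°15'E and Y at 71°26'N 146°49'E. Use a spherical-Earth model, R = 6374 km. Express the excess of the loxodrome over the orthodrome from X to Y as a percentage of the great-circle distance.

Great circle: σ = 0.8645 rad → d_gc = Rσ = 5510.2 km
Rhumb: Δφ = +0.3409, Δλ = +2.0868, Δψ = +0.7479, q = Δφ/Δψ = 0.4559 → d_rh = R√(Δφ²+q²Δλ²) = 6441.2 km
Excess = (6441.2 − 5510.2) / 5510.2 = 931.0 / 5510.2 = 16.90% ≈ 16.9%

16.9%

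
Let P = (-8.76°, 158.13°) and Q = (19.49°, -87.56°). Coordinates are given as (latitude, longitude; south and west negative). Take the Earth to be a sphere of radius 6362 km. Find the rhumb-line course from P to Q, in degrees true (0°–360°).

75.9°

Δψ = ln[tan(π/4+φ₂/2)/tan(π/4+φ₁/2)] = +0.5004
Δλ = +1.9951 rad (taken the short way round)
course = atan2(Δλ, Δψ) = 75.92°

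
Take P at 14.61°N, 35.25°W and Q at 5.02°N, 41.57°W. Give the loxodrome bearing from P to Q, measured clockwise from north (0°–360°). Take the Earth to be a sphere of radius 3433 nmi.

Δψ = ln[tan(π/4+φ₂/2)/tan(π/4+φ₁/2)] = -0.1701
Δλ = -0.1103 rad (taken the short way round)
course = atan2(Δλ, Δψ) = 212.97°

213.0°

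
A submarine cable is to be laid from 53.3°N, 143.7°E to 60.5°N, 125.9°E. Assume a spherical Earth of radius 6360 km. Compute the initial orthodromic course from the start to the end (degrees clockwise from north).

θ = atan2( sin Δλ·cos φ₂ ,  cos φ₁ sin φ₂ − sin φ₁ cos φ₂ cos Δλ )
  = atan2(-0.1505, +0.1442) = 313.78°

313.8°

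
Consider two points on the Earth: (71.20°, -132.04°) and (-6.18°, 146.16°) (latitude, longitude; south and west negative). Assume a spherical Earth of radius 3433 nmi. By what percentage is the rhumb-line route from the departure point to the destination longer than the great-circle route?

Great circle: σ = 1.6270 rad → d_gc = Rσ = 5585.6 nmi
Rhumb: Δφ = -1.3505, Δλ = -1.4277, Δψ = -1.9066, q = Δφ/Δψ = 0.7084 → d_rh = R√(Δφ²+q²Δλ²) = 5792.2 nmi
Excess = (5792.2 − 5585.6) / 5585.6 = 206.6 / 5585.6 = 3.70% ≈ 3.7%

3.7%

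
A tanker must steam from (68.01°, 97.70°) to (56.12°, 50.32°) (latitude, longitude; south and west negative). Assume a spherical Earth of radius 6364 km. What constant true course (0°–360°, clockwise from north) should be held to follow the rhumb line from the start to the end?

241.5°

Δψ = ln[tan(π/4+φ₂/2)/tan(π/4+φ₁/2)] = -0.4496
Δλ = -0.8269 rad (taken the short way round)
course = atan2(Δλ, Δψ) = 241.47°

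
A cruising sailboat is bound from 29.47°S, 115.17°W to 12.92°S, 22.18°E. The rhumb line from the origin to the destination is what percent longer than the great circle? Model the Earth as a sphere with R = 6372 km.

6.3%

Great circle: σ = 2.1108 rad → d_gc = Rσ = 13450.0 km
Rhumb: Δφ = +0.2889, Δλ = +2.3972, Δψ = +0.3112, q = Δφ/Δψ = 0.9281 → d_rh = R√(Δφ²+q²Δλ²) = 14296.1 km
Excess = (14296.1 − 13450.0) / 13450.0 = 846.1 / 13450.0 = 6.29% ≈ 6.3%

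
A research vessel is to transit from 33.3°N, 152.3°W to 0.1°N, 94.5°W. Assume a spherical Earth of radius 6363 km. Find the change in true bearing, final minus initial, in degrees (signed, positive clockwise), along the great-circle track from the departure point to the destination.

+18.8°

At departure: θ₁ = atan2(sin Δλ cos φ₂, cos φ₁ sin φ₂ − sin φ₁ cos φ₂ cos Δλ) = 108.98°
At arrival: θ₂ = atan2(sin Δλ cos φ₁, −cos φ₂ sin φ₁ + sin φ₂ cos φ₁ cos Δλ) = 127.78°
Δθ = θ₂ − θ₁ = +18.8°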